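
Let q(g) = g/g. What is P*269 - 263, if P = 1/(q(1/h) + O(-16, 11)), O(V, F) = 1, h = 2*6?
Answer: -257/2 ≈ -128.50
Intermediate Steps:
h = 12
q(g) = 1
P = ½ (P = 1/(1 + 1) = 1/2 = ½ ≈ 0.50000)
P*269 - 263 = (½)*269 - 263 = 269/2 - 263 = -257/2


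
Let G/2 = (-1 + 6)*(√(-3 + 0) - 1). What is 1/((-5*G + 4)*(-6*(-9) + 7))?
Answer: 9/105896 + 25*I*√3/317688 ≈ 8.4989e-5 + 0.0001363*I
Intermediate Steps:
G = -10 + 10*I*√3 (G = 2*((-1 + 6)*(√(-3 + 0) - 1)) = 2*(5*(√(-3) - 1)) = 2*(5*(I*√3 - 1)) = 2*(5*(-1 + I*√3)) = 2*(-5 + 5*I*√3) = -10 + 10*I*√3 ≈ -10.0 + 17.32*I)
1/((-5*G + 4)*(-6*(-9) + 7)) = 1/((-5*(-10 + 10*I*√3) + 4)*(-6*(-9) + 7)) = 1/(((50 - 50*I*√3) + 4)*(54 + 7)) = 1/((54 - 50*I*√3)*61) = 1/(3294 - 3050*I*√3)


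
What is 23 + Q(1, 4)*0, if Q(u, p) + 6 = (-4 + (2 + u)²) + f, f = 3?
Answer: 23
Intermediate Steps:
Q(u, p) = -7 + (2 + u)² (Q(u, p) = -6 + ((-4 + (2 + u)²) + 3) = -6 + (-1 + (2 + u)²) = -7 + (2 + u)²)
23 + Q(1, 4)*0 = 23 + (-7 + (2 + 1)²)*0 = 23 + (-7 + 3²)*0 = 23 + (-7 + 9)*0 = 23 + 2*0 = 23 + 0 = 23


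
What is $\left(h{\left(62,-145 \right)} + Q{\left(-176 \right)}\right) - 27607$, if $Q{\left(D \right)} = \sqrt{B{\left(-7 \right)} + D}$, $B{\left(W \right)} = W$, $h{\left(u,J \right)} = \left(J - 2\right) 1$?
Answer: $-27754 + i \sqrt{183} \approx -27754.0 + 13.528 i$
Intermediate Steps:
$h{\left(u,J \right)} = -2 + J$ ($h{\left(u,J \right)} = \left(-2 + J\right) 1 = -2 + J$)
$Q{\left(D \right)} = \sqrt{-7 + D}$
$\left(h{\left(62,-145 \right)} + Q{\left(-176 \right)}\right) - 27607 = \left(\left(-2 - 145\right) + \sqrt{-7 - 176}\right) - 27607 = \left(-147 + \sqrt{-183}\right) - 27607 = \left(-147 + i \sqrt{183}\right) - 27607 = -27754 + i \sqrt{183}$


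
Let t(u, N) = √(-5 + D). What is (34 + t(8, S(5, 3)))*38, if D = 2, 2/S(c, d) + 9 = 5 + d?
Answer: 1292 + 38*I*√3 ≈ 1292.0 + 65.818*I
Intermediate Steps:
S(c, d) = 2/(-4 + d) (S(c, d) = 2/(-9 + (5 + d)) = 2/(-4 + d))
t(u, N) = I*√3 (t(u, N) = √(-5 + 2) = √(-3) = I*√3)
(34 + t(8, S(5, 3)))*38 = (34 + I*√3)*38 = 1292 + 38*I*√3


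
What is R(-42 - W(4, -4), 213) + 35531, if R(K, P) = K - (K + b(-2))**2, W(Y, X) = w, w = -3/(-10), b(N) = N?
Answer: 3352621/100 ≈ 33526.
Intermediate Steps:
w = 3/10 (w = -3*(-1/10) = 3/10 ≈ 0.30000)
W(Y, X) = 3/10
R(K, P) = K - (-2 + K)**2 (R(K, P) = K - (K - 2)**2 = K - (-2 + K)**2)
R(-42 - W(4, -4), 213) + 35531 = ((-42 - 1*3/10) - (-2 + (-42 - 1*3/10))**2) + 35531 = ((-42 - 3/10) - (-2 + (-42 - 3/10))**2) + 35531 = (-423/10 - (-2 - 423/10)**2) + 35531 = (-423/10 - (-443/10)**2) + 35531 = (-423/10 - 1*196249/100) + 35531 = (-423/10 - 196249/100) + 35531 = -200479/100 + 35531 = 3352621/100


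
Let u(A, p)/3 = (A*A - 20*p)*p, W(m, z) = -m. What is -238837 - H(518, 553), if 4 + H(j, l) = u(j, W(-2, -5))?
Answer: -1848537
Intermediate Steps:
u(A, p) = 3*p*(A**2 - 20*p) (u(A, p) = 3*((A*A - 20*p)*p) = 3*((A**2 - 20*p)*p) = 3*(p*(A**2 - 20*p)) = 3*p*(A**2 - 20*p))
H(j, l) = -244 + 6*j**2 (H(j, l) = -4 + 3*(-1*(-2))*(j**2 - (-20)*(-2)) = -4 + 3*2*(j**2 - 20*2) = -4 + 3*2*(j**2 - 40) = -4 + 3*2*(-40 + j**2) = -4 + (-240 + 6*j**2) = -244 + 6*j**2)
-238837 - H(518, 553) = -238837 - (-244 + 6*518**2) = -238837 - (-244 + 6*268324) = -238837 - (-244 + 1609944) = -238837 - 1*1609700 = -238837 - 1609700 = -1848537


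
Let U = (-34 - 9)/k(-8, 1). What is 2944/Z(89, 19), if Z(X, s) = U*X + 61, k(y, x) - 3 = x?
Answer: -11776/3583 ≈ -3.2866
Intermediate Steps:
k(y, x) = 3 + x
U = -43/4 (U = (-34 - 9)/(3 + 1) = -43/4 ≈ -10.750)
Z(X, s) = 61 - 43*X/4 (Z(X, s) = -43*X/4 + 61 = 61 - 43*X/4)
2944/Z(89, 19) = 2944/(61 - 43/4*89) = 2944/(61 - 3827/4) = 2944/(-3583/4) = 2944*(-4/3583) = -11776/3583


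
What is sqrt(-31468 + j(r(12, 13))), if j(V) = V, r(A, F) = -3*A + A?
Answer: 2*I*sqrt(7873) ≈ 177.46*I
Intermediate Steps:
r(A, F) = -2*A
sqrt(-31468 + j(r(12, 13))) = sqrt(-31468 - 2*12) = sqrt(-31468 - 24) = sqrt(-31492) = 2*I*sqrt(7873)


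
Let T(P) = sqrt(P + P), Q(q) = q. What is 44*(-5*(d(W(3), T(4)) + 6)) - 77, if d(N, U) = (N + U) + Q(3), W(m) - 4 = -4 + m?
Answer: -2717 - 440*sqrt(2) ≈ -3339.3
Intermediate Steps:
W(m) = m (W(m) = 4 + (-4 + m) = m)
T(P) = sqrt(2)*sqrt(P) (T(P) = sqrt(2*P) = sqrt(2)*sqrt(P))
d(N, U) = 3 + N + U (d(N, U) = (N + U) + 3 = 3 + N + U)
44*(-5*(d(W(3), T(4)) + 6)) - 77 = 44*(-5*((3 + 3 + sqrt(2)*sqrt(4)) + 6)) - 77 = 44*(-5*((3 + 3 + sqrt(2)*2) + 6)) - 77 = 44*(-5*((3 + 3 + 2*sqrt(2)) + 6)) - 77 = 44*(-5*((6 + 2*sqrt(2)) + 6)) - 77 = 44*(-5*(12 + 2*sqrt(2))) - 77 = 44*(-60 - 10*sqrt(2)) - 77 = (-2640 - 440*sqrt(2)) - 77 = -2717 - 440*sqrt(2)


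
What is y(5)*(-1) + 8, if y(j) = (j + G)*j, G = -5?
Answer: 8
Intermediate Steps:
y(j) = j*(-5 + j) (y(j) = (j - 5)*j = (-5 + j)*j = j*(-5 + j))
y(5)*(-1) + 8 = (5*(-5 + 5))*(-1) + 8 = (5*0)*(-1) + 8 = 0*(-1) + 8 = 0 + 8 = 8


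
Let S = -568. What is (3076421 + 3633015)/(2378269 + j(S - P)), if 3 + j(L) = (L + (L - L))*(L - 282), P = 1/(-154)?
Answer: 159120984176/67852822885 ≈ 2.3451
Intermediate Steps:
P = -1/154 ≈ -0.0064935
j(L) = -3 + L*(-282 + L) (j(L) = -3 + (L + (L - L))*(L - 282) = -3 + (L + 0)*(-282 + L) = -3 + L*(-282 + L))
(3076421 + 3633015)/(2378269 + j(S - P)) = (3076421 + 3633015)/(2378269 + (-3 + (-568 - 1*(-1/154))² - 282*(-568 - 1*(-1/154)))) = 6709436/(2378269 + (-3 + (-568 + 1/154)² - 282*(-568 + 1/154))) = 6709436/(2378269 + (-3 + (-87471/154)² - 282*(-87471/154))) = 6709436/(2378269 + (-3 + 7651175841/23716 + 12333411/77)) = 6709436/(2378269 + 11449795281/23716) = 6709436/(67852822885/23716) = 6709436*(23716/67852822885) = 159120984176/67852822885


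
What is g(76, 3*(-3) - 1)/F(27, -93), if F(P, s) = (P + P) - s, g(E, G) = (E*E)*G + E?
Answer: -19228/49 ≈ -392.41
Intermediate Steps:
g(E, G) = E + G*E² (g(E, G) = E²*G + E = G*E² + E = E + G*E²)
F(P, s) = -s + 2*P (F(P, s) = 2*P - s = -s + 2*P)
g(76, 3*(-3) - 1)/F(27, -93) = (76*(1 + 76*(3*(-3) - 1)))/(-1*(-93) + 2*27) = (76*(1 + 76*(-9 - 1)))/(93 + 54) = (76*(1 + 76*(-10)))/147 = (76*(1 - 760))*(1/147) = (76*(-759))*(1/147) = -57684*1/147 = -19228/49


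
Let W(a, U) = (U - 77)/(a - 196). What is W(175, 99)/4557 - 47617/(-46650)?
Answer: 1518592583/1488088350 ≈ 1.0205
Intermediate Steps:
W(a, U) = (-77 + U)/(-196 + a)
W(175, 99)/4557 - 47617/(-46650) = ((-77 + 99)/(-196 + 175))/4557 - 47617/(-46650) = (22/(-21))*(1/4557) - 47617*(-1/46650) = -1/21*22*(1/4557) + 47617/46650 = -22/21*1/4557 + 47617/46650 = -22/95697 + 47617/46650 = 1518592583/1488088350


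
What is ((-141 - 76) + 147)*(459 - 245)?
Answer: -14980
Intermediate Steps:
((-141 - 76) + 147)*(459 - 245) = (-217 + 147)*214 = -70*214 = -14980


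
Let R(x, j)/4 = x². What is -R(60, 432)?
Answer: -14400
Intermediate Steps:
R(x, j) = 4*x²
-R(60, 432) = -4*60² = -4*3600 = -1*14400 = -14400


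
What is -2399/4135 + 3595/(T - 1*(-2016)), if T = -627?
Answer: 11533114/5743515 ≈ 2.0080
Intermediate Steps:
-2399/4135 + 3595/(T - 1*(-2016)) = -2399/4135 + 3595/(-627 - 1*(-2016)) = -2399*1/4135 + 3595/(-627 + 2016) = -2399/4135 + 3595/1389 = 11533114/5743515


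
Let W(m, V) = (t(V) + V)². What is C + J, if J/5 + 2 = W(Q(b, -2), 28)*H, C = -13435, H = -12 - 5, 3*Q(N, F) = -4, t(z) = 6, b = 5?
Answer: -111705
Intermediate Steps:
Q(N, F) = -4/3 (Q(N, F) = (⅓)*(-4) = -4/3)
H = -17
W(m, V) = (6 + V)²
J = -98270 (J = -10 + 5*((6 + 28)²*(-17)) = -10 + 5*(34²*(-17)) = -10 + 5*(1156*(-17)) = -10 + 5*(-19652) = -10 - 98260 = -98270)
C + J = -13435 - 98270 = -111705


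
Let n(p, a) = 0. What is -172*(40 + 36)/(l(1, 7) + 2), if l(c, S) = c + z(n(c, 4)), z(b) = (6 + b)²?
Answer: -13072/39 ≈ -335.18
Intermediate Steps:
l(c, S) = 36 + c (l(c, S) = c + (6 + 0)² = c + 6² = c + 36 = 36 + c)
-172*(40 + 36)/(l(1, 7) + 2) = -172*(40 + 36)/((36 + 1) + 2) = -13072/(37 + 2) = -13072/39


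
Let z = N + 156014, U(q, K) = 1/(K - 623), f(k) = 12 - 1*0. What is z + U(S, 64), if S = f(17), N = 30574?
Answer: 104302691/559 ≈ 1.8659e+5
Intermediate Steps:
f(k) = 12 (f(k) = 12 + 0 = 12)
S = 12
U(q, K) = 1/(-623 + K)
z = 186588 (z = 30574 + 156014 = 186588)
z + U(S, 64) = 186588 + 1/(-623 + 64) = 186588 + 1/(-559) = 186588 - 1/559 = 104302691/559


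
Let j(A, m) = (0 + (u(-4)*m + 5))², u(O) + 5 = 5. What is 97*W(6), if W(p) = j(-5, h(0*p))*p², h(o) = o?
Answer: 87300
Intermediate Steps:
u(O) = 0 (u(O) = -5 + 5 = 0)
j(A, m) = 25 (j(A, m) = (0 + (0*m + 5))² = (0 + (0 + 5))² = (0 + 5)² = 5² = 25)
W(p) = 25*p²
97*W(6) = 97*(25*6²) = 97*(25*36) = 97*900 = 87300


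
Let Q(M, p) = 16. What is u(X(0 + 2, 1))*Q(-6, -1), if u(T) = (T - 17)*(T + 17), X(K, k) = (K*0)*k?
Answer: -4624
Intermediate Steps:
X(K, k) = 0 (X(K, k) = 0*k = 0)
u(T) = (-17 + T)*(17 + T)
u(X(0 + 2, 1))*Q(-6, -1) = (-289 + 0**2)*16 = (-289 + 0)*16 = -289*16 = -4624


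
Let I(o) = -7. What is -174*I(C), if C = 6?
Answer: 1218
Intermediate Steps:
-174*I(C) = -174*(-7) = 1218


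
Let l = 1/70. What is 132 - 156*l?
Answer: 4542/35 ≈ 129.77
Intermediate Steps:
l = 1/70 ≈ 0.014286
132 - 156*l = 132 - 156*1/70 = 132 - 78/35 = 4542/35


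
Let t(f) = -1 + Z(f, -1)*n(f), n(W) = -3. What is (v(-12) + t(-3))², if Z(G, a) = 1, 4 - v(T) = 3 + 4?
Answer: 49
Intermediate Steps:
v(T) = -3 (v(T) = 4 - (3 + 4) = 4 - 1*7 = 4 - 7 = -3)
t(f) = -4 (t(f) = -1 + 1*(-3) = -1 - 3 = -4)
(v(-12) + t(-3))² = (-3 - 4)² = (-7)² = 49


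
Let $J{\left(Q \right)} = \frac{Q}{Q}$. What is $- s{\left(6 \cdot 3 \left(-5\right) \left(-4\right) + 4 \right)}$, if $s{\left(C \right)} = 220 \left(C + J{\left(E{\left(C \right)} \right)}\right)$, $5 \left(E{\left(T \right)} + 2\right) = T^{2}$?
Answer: $-80300$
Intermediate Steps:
$E{\left(T \right)} = -2 + \frac{T^{2}}{5}$
$J{\left(Q \right)} = 1$
$s{\left(C \right)} = 220 + 220 C$ ($s{\left(C \right)} = 220 \left(C + 1\right) = 220 \left(1 + C\right) = 220 + 220 C$)
$- s{\left(6 \cdot 3 \left(-5\right) \left(-4\right) + 4 \right)} = - (220 + 220 \left(6 \cdot 3 \left(-5\right) \left(-4\right) + 4\right)) = - (220 + 220 \left(18 \left(-5\right) \left(-4\right) + 4\right)) = - (220 + 220 \left(\left(-90\right) \left(-4\right) + 4\right)) = - (220 + 220 \left(360 + 4\right)) = - (220 + 220 \cdot 364) = - (220 + 80080) = \left(-1\right) 80300 = -80300$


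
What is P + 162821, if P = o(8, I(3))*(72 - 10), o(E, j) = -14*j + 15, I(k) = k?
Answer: 161147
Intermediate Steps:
o(E, j) = 15 - 14*j
P = -1674 (P = (15 - 14*3)*(72 - 10) = (15 - 42)*62 = -27*62 = -1674)
P + 162821 = -1674 + 162821 = 161147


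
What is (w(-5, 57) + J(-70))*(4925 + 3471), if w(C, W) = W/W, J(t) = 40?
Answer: 344236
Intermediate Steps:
w(C, W) = 1
(w(-5, 57) + J(-70))*(4925 + 3471) = (1 + 40)*(4925 + 3471) = 41*8396 = 344236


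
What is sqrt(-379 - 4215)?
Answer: I*sqrt(4594) ≈ 67.779*I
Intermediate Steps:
sqrt(-379 - 4215) = sqrt(-4594) = I*sqrt(4594)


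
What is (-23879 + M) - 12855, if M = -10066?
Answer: -46800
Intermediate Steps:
(-23879 + M) - 12855 = (-23879 - 10066) - 12855 = -33945 - 12855 = -46800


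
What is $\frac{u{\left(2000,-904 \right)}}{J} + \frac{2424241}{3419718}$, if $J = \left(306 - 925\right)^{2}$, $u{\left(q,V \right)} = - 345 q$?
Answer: $- \frac{1430730814199}{1310302568598} \approx -1.0919$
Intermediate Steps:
$J = 383161$ ($J = \left(-619\right)^{2} = 383161$)
$\frac{u{\left(2000,-904 \right)}}{J} + \frac{2424241}{3419718} = \frac{\left(-345\right) 2000}{383161} + \frac{2424241}{3419718} = \left(-690000\right) \frac{1}{383161} + 2424241 \cdot \frac{1}{3419718} = - \frac{690000}{383161} + \frac{2424241}{3419718} = - \frac{1430730814199}{1310302568598}$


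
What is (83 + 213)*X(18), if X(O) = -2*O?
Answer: -10656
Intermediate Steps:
(83 + 213)*X(18) = (83 + 213)*(-2*18) = 296*(-36) = -10656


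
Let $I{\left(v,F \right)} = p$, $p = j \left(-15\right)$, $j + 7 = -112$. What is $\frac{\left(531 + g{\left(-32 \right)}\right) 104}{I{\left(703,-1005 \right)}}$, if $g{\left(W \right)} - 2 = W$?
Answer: $\frac{17368}{595} \approx 29.19$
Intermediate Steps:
$j = -119$ ($j = -7 - 112 = -119$)
$p = 1785$ ($p = \left(-119\right) \left(-15\right) = 1785$)
$g{\left(W \right)} = 2 + W$
$I{\left(v,F \right)} = 1785$
$\frac{\left(531 + g{\left(-32 \right)}\right) 104}{I{\left(703,-1005 \right)}} = \frac{\left(531 + \left(2 - 32\right)\right) 104}{1785} = \left(531 - 30\right) 104 \cdot \frac{1}{1785} = 501 \cdot 104 \cdot \frac{1}{1785} = 52104 \cdot \frac{1}{1785} = \frac{17368}{595}$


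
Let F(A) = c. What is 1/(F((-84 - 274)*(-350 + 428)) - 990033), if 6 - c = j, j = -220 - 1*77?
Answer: -1/989730 ≈ -1.0104e-6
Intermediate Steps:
j = -297 (j = -220 - 77 = -297)
c = 303 (c = 6 - 1*(-297) = 6 + 297 = 303)
F(A) = 303
1/(F((-84 - 274)*(-350 + 428)) - 990033) = 1/(303 - 990033) = 1/(-989730) = -1/989730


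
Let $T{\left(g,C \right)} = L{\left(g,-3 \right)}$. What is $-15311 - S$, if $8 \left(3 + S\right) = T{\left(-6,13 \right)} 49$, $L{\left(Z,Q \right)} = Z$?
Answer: $- \frac{61085}{4} \approx -15271.0$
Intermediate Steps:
$T{\left(g,C \right)} = g$
$S = - \frac{159}{4}$ ($S = -3 + \frac{\left(-6\right) 49}{8} = -3 + \frac{1}{8} \left(-294\right) = -3 - \frac{147}{4} = - \frac{159}{4} \approx -39.75$)
$-15311 - S = -15311 - - \frac{159}{4} = -15311 + \frac{159}{4} = - \frac{61085}{4}$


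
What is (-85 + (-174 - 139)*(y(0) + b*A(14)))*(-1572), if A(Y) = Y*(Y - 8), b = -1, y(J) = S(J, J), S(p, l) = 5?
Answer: -38737224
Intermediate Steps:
y(J) = 5
A(Y) = Y*(-8 + Y)
(-85 + (-174 - 139)*(y(0) + b*A(14)))*(-1572) = (-85 + (-174 - 139)*(5 - 14*(-8 + 14)))*(-1572) = (-85 - 313*(5 - 14*6))*(-1572) = (-85 - 313*(5 - 1*84))*(-1572) = (-85 - 313*(5 - 84))*(-1572) = (-85 - 313*(-79))*(-1572) = (-85 + 24727)*(-1572) = 24642*(-1572) = -38737224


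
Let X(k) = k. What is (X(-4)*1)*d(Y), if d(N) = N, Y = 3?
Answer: -12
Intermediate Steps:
(X(-4)*1)*d(Y) = -4*1*3 = -4*3 = -12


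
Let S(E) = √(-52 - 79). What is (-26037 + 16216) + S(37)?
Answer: -9821 + I*√131 ≈ -9821.0 + 11.446*I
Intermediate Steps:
S(E) = I*√131 (S(E) = √(-131) = I*√131)
(-26037 + 16216) + S(37) = (-26037 + 16216) + I*√131 = -9821 + I*√131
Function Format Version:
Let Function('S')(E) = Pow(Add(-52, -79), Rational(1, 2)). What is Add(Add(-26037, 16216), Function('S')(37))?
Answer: Add(-9821, Mul(I, Pow(131, Rational(1, 2)))) ≈ Add(-9821.0, Mul(11.446, I))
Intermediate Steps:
Function('S')(E) = Mul(I, Pow(131, Rational(1, 2))) (Function('S')(E) = Pow(-131, Rational(1, 2)) = Mul(I, Pow(131, Rational(1, 2))))
Add(Add(-26037, 16216), Function('S')(37)) = Add(Add(-26037, 16216), Mul(I, Pow(131, Rational(1, 2)))) = Add(-9821, Mul(I, Pow(131, Rational(1, 2))))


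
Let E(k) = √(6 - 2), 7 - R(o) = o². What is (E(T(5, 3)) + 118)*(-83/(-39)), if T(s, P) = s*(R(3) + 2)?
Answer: 3320/13 ≈ 255.38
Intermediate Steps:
R(o) = 7 - o²
T(s, P) = 0 (T(s, P) = s*((7 - 1*3²) + 2) = s*((7 - 1*9) + 2) = s*((7 - 9) + 2) = s*(-2 + 2) = s*0 = 0)
E(k) = 2 (E(k) = √4 = 2)
(E(T(5, 3)) + 118)*(-83/(-39)) = (2 + 118)*(-83/(-39)) = 120*(-83*(-1/39)) = 120*(83/39) = 3320/13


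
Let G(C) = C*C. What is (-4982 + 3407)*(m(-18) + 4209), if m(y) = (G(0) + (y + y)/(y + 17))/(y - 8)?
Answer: -86150925/13 ≈ -6.6270e+6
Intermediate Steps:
G(C) = C²
m(y) = 2*y/((-8 + y)*(17 + y)) (m(y) = (0² + (y + y)/(y + 17))/(y - 8) = (0 + (2*y)/(17 + y))/(-8 + y) = (0 + 2*y/(17 + y))/(-8 + y) = (2*y/(17 + y))/(-8 + y) = 2*y/((-8 + y)*(17 + y)))
(-4982 + 3407)*(m(-18) + 4209) = (-4982 + 3407)*(2*(-18)/(-136 + (-18)² + 9*(-18)) + 4209) = -1575*(2*(-18)/(-136 + 324 - 162) + 4209) = -1575*(2*(-18)/26 + 4209) = -1575*(2*(-18)*(1/26) + 4209) = -1575*(-18/13 + 4209) = -1575*54699/13 = -86150925/13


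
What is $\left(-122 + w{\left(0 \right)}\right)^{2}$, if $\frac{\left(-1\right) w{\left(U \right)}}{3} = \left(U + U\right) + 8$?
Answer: $21316$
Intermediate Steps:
$w{\left(U \right)} = -24 - 6 U$ ($w{\left(U \right)} = - 3 \left(\left(U + U\right) + 8\right) = - 3 \left(2 U + 8\right) = - 3 \left(8 + 2 U\right) = -24 - 6 U$)
$\left(-122 + w{\left(0 \right)}\right)^{2} = \left(-122 - 24\right)^{2} = \left(-146\right)^{2} = 21316$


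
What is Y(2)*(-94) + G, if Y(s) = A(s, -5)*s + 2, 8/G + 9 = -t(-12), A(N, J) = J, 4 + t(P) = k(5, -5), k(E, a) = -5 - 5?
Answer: 3768/5 ≈ 753.60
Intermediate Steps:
k(E, a) = -10
t(P) = -14 (t(P) = -4 - 10 = -14)
G = 8/5 (G = 8/(-9 - 1*(-14)) = 8/(-9 + 14) = 8/5 ≈ 1.6000)
Y(s) = 2 - 5*s (Y(s) = -5*s + 2 = 2 - 5*s)
Y(2)*(-94) + G = (2 - 5*2)*(-94) + 8/5 = (2 - 10)*(-94) + 8/5 = -8*(-94) + 8/5 = 752 + 8/5 = 3768/5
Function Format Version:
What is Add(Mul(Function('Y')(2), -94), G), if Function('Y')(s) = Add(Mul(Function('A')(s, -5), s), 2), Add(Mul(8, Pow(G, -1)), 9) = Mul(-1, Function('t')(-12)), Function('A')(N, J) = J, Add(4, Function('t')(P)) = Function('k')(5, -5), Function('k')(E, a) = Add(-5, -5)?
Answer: Rational(3768, 5) ≈ 753.60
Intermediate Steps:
Function('k')(E, a) = -10
Function('t')(P) = -14 (Function('t')(P) = Add(-4, -10) = -14)
G = Rational(8, 5) (G = Mul(8, Pow(Add(-9, Mul(-1, -14)), -1)) = Mul(8, Pow(Add(-9, 14), -1)) = Mul(8, Pow(5, -1)) = Mul(8, Rational(1, 5)) = Rational(8, 5) ≈ 1.6000)
Function('Y')(s) = Add(2, Mul(-5, s)) (Function('Y')(s) = Add(Mul(-5, s), 2) = Add(2, Mul(-5, s)))
Add(Mul(Function('Y')(2), -94), G) = Add(Mul(Add(2, Mul(-5, 2)), -94), Rational(8, 5)) = Add(Mul(Add(2, -10), -94), Rational(8, 5)) = Add(Mul(-8, -94), Rational(8, 5)) = Add(752, Rational(8, 5)) = Rational(3768, 5)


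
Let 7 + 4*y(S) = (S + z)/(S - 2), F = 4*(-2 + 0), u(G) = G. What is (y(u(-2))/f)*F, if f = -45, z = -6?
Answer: -2/9 ≈ -0.22222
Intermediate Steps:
F = -8 (F = 4*(-2) = -8)
y(S) = -7/4 + (-6 + S)/(4*(-2 + S)) (y(S) = -7/4 + ((S - 6)/(S - 2))/4 = -7/4 + ((-6 + S)/(-2 + S))/4 = -7/4 + (-6 + S)/(4*(-2 + S)))
(y(u(-2))/f)*F = (((4 - 3*(-2))/(2*(-2 - 2)))/(-45))*(-8) = -(4 + 6)/(90*(-4))*(-8) = -(-1)*10/(90*4)*(-8) = -1/45*(-5/4)*(-8) = (1/36)*(-8) = -2/9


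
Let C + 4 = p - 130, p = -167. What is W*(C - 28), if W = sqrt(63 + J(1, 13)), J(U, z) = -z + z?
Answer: -987*sqrt(7) ≈ -2611.4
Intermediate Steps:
J(U, z) = 0
W = 3*sqrt(7) (W = sqrt(63 + 0) = sqrt(63) = 3*sqrt(7) ≈ 7.9373)
C = -301 (C = -4 + (-167 - 130) = -4 - 297 = -301)
W*(C - 28) = (3*sqrt(7))*(-301 - 28) = (3*sqrt(7))*(-329) = -987*sqrt(7)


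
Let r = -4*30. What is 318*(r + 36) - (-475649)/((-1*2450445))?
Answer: -65456762489/2450445 ≈ -26712.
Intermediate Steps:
r = -120
318*(r + 36) - (-475649)/((-1*2450445)) = 318*(-120 + 36) - (-475649)/((-1*2450445)) = 318*(-84) - (-475649)/(-2450445) = -26712 - (-475649)*(-1)/2450445 = -26712 - 1*475649/2450445 = -26712 - 475649/2450445 = -65456762489/2450445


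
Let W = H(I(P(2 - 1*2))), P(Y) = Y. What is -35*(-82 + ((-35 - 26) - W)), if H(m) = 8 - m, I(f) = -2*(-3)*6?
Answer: 4025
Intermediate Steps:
I(f) = 36 (I(f) = 6*6 = 36)
W = -28 (W = 8 - 1*36 = 8 - 36 = -28)
-35*(-82 + ((-35 - 26) - W)) = -35*(-82 + ((-35 - 26) - 1*(-28))) = -35*(-82 + (-61 + 28)) = -35*(-82 - 33) = -35*(-115) = 4025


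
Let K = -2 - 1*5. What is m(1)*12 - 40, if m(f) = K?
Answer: -124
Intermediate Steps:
K = -7 (K = -2 - 5 = -7)
m(f) = -7
m(1)*12 - 40 = -7*12 - 40 = -84 - 40 = -124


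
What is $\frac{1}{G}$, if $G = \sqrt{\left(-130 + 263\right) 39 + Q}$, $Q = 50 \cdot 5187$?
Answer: $\frac{\sqrt{29393}}{88179} \approx 0.0019443$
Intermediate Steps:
$Q = 259350$
$G = 3 \sqrt{29393}$ ($G = \sqrt{\left(-130 + 263\right) 39 + 259350} = \sqrt{133 \cdot 39 + 259350} = \sqrt{5187 + 259350} = \sqrt{264537} = 3 \sqrt{29393} \approx 514.33$)
$\frac{1}{G} = \frac{1}{3 \sqrt{29393}} = \frac{\sqrt{29393}}{88179}$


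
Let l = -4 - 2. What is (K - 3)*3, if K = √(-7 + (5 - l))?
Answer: -3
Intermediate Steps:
l = -6
K = 2 (K = √(-7 + (5 - 1*(-6))) = √(-7 + (5 + 6)) = √(-7 + 11) = √4 = 2)
(K - 3)*3 = (2 - 3)*3 = -1*3 = -3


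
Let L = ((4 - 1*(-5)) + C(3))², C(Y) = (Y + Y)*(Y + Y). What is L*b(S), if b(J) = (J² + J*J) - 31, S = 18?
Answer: 1249425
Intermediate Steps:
C(Y) = 4*Y² (C(Y) = (2*Y)*(2*Y) = 4*Y²)
b(J) = -31 + 2*J² (b(J) = (J² + J²) - 31 = 2*J² - 31 = -31 + 2*J²)
L = 2025 (L = ((4 - 1*(-5)) + 4*3²)² = ((4 + 5) + 4*9)² = (9 + 36)² = 45² = 2025)
L*b(S) = 2025*(-31 + 2*18²) = 2025*(-31 + 2*324) = 2025*(-31 + 648) = 2025*617 = 1249425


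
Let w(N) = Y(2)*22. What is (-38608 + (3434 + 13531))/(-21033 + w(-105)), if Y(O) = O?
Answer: 21643/20989 ≈ 1.0312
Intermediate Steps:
w(N) = 44 (w(N) = 2*22 = 44)
(-38608 + (3434 + 13531))/(-21033 + w(-105)) = (-38608 + (3434 + 13531))/(-21033 + 44) = (-38608 + 16965)/(-20989) = -21643*(-1/20989) = 21643/20989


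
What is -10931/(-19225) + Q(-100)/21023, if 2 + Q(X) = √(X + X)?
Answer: 229763963/404167175 + 10*I*√2/21023 ≈ 0.56849 + 0.0006727*I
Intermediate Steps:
Q(X) = -2 + √2*√X (Q(X) = -2 + √(X + X) = -2 + √(2*X) = -2 + √2*√X)
-10931/(-19225) + Q(-100)/21023 = -10931/(-19225) + (-2 + √2*√(-100))/21023 = -10931*(-1/19225) + (-2 + √2*(10*I))*(1/21023) = 10931/19225 + (-2 + 10*I*√2)*(1/21023) = 10931/19225 + (-2/21023 + 10*I*√2/21023) = 229763963/404167175 + 10*I*√2/21023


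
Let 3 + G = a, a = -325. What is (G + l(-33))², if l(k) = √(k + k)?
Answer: (328 - I*√66)² ≈ 1.0752e+5 - 5329.4*I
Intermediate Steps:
l(k) = √2*√k (l(k) = √(2*k) = √2*√k)
G = -328 (G = -3 - 325 = -328)
(G + l(-33))² = (-328 + √2*√(-33))² = (-328 + √2*(I*√33))² = (-328 + I*√66)²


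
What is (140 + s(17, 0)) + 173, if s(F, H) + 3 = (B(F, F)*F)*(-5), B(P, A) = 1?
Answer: 225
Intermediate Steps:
s(F, H) = -3 - 5*F (s(F, H) = -3 + (1*F)*(-5) = -3 + F*(-5) = -3 - 5*F)
(140 + s(17, 0)) + 173 = (140 + (-3 - 5*17)) + 173 = (140 + (-3 - 85)) + 173 = (140 - 88) + 173 = 52 + 173 = 225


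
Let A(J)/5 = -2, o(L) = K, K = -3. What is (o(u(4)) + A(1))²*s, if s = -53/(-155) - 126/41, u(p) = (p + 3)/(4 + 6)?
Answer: -2933333/6355 ≈ -461.58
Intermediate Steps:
u(p) = 3/10 + p/10 (u(p) = (3 + p)/10 = (3 + p)*(⅒) = 3/10 + p/10)
o(L) = -3
A(J) = -10 (A(J) = 5*(-2) = -10)
s = -17357/6355 (s = -53*(-1/155) - 126*1/41 = 53/155 - 126/41 = -17357/6355 ≈ -2.7312)
(o(u(4)) + A(1))²*s = (-3 - 10)²*(-17357/6355) = (-13)²*(-17357/6355) = 169*(-17357/6355) = -2933333/6355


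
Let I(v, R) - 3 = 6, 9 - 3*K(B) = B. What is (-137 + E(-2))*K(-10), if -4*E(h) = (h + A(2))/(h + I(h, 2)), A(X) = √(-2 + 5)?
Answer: -12141/14 - 19*√3/84 ≈ -867.61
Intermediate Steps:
K(B) = 3 - B/3
A(X) = √3
I(v, R) = 9 (I(v, R) = 3 + 6 = 9)
E(h) = -(h + √3)/(4*(9 + h)) (E(h) = -(h + √3)/(4*(h + 9)) = -(h + √3)/(4*(9 + h)))
(-137 + E(-2))*K(-10) = (-137 + (-1*(-2) - √3)/(4*(9 - 2)))*(3 - ⅓*(-10)) = (-137 + (¼)*(2 - √3)/7)*(3 + 10/3) = (-137 + (¼)*(⅐)*(2 - √3))*(19/3) = (-137 + (1/14 - √3/28))*(19/3) = (-1917/14 - √3/28)*(19/3) = -12141/14 - 19*√3/84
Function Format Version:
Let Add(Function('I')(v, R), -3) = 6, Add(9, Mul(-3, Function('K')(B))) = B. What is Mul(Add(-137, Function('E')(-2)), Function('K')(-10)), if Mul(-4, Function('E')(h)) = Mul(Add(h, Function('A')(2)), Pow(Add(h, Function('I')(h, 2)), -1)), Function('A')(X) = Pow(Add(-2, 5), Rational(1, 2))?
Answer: Add(Rational(-12141, 14), Mul(Rational(-19, 84), Pow(3, Rational(1, 2)))) ≈ -867.61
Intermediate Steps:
Function('K')(B) = Add(3, Mul(Rational(-1, 3), B))
Function('A')(X) = Pow(3, Rational(1, 2))
Function('I')(v, R) = 9 (Function('I')(v, R) = Add(3, 6) = 9)
Function('E')(h) = Mul(Rational(-1, 4), Pow(Add(9, h), -1), Add(h, Pow(3, Rational(1, 2)))) (Function('E')(h) = Mul(Rational(-1, 4), Mul(Add(h, Pow(3, Rational(1, 2))), Pow(Add(h, 9), -1))) = Mul(Rational(-1, 4), Mul(Add(h, Pow(3, Rational(1, 2))), Pow(Add(9, h), -1))) = Mul(Rational(-1, 4), Mul(Pow(Add(9, h), -1), Add(h, Pow(3, Rational(1, 2))))) = Mul(Rational(-1, 4), Pow(Add(9, h), -1), Add(h, Pow(3, Rational(1, 2)))))
Mul(Add(-137, Function('E')(-2)), Function('K')(-10)) = Mul(Add(-137, Mul(Rational(1, 4), Pow(Add(9, -2), -1), Add(Mul(-1, -2), Mul(-1, Pow(3, Rational(1, 2)))))), Add(3, Mul(Rational(-1, 3), -10))) = Mul(Add(-137, Mul(Rational(1, 4), Pow(7, -1), Add(2, Mul(-1, Pow(3, Rational(1, 2)))))), Add(3, Rational(10, 3))) = Mul(Add(-137, Mul(Rational(1, 4), Rational(1, 7), Add(2, Mul(-1, Pow(3, Rational(1, 2)))))), Rational(19, 3)) = Mul(Add(-137, Add(Rational(1, 14), Mul(Rational(-1, 28), Pow(3, Rational(1, 2))))), Rational(19, 3)) = Mul(Add(Rational(-1917, 14), Mul(Rational(-1, 28), Pow(3, Rational(1, 2)))), Rational(19, 3)) = Add(Rational(-12141, 14), Mul(Rational(-19, 84), Pow(3, Rational(1, 2))))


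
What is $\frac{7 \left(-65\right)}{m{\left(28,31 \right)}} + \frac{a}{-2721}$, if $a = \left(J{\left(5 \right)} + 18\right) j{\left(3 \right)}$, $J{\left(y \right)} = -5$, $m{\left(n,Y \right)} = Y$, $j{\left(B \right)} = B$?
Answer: $- \frac{413088}{28117} \approx -14.692$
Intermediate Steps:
$a = 39$ ($a = \left(-5 + 18\right) 3 = 13 \cdot 3 = 39$)
$\frac{7 \left(-65\right)}{m{\left(28,31 \right)}} + \frac{a}{-2721} = \frac{7 \left(-65\right)}{31} + \frac{39}{-2721} = \left(-455\right) \frac{1}{31} + 39 \left(- \frac{1}{2721}\right) = - \frac{455}{31} - \frac{13}{907} = - \frac{413088}{28117}$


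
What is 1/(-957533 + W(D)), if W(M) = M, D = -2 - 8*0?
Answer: -1/957535 ≈ -1.0443e-6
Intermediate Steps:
D = -2 (D = -2 + 0 = -2)
1/(-957533 + W(D)) = 1/(-957533 - 2) = 1/(-957535) = -1/957535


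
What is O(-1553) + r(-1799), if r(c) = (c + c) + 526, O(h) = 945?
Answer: -2127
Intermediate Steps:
r(c) = 526 + 2*c (r(c) = 2*c + 526 = 526 + 2*c)
O(-1553) + r(-1799) = 945 + (526 + 2*(-1799)) = 945 + (526 - 3598) = 945 - 3072 = -2127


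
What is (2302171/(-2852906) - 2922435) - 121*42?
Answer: -8351933116573/2852906 ≈ -2.9275e+6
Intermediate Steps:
(2302171/(-2852906) - 2922435) - 121*42 = (2302171*(-1/2852906) - 2922435) - 5082 = (-2302171/2852906 - 2922435) - 5082 = -8337434648281/2852906 - 5082 = -8351933116573/2852906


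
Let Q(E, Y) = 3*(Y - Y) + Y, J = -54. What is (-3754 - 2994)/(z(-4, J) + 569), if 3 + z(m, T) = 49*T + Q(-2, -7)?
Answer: 6748/2087 ≈ 3.2333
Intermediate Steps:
Q(E, Y) = Y (Q(E, Y) = 3*0 + Y = 0 + Y = Y)
z(m, T) = -10 + 49*T (z(m, T) = -3 + (49*T - 7) = -3 + (-7 + 49*T) = -10 + 49*T)
(-3754 - 2994)/(z(-4, J) + 569) = (-3754 - 2994)/((-10 + 49*(-54)) + 569) = -6748/((-10 - 2646) + 569) = -6748/(-2656 + 569) = -6748/(-2087) = -6748*(-1/2087) = 6748/2087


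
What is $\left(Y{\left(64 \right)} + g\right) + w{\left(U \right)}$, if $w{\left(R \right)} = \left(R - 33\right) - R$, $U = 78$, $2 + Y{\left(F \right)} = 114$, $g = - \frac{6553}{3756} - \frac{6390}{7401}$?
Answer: $\frac{707851577}{9266052} \approx 76.392$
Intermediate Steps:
$g = - \frac{24166531}{9266052}$ ($g = \left(-6553\right) \frac{1}{3756} - \frac{2130}{2467} = - \frac{6553}{3756} - \frac{2130}{2467} = - \frac{24166531}{9266052} \approx -2.6081$)
$Y{\left(F \right)} = 112$ ($Y{\left(F \right)} = -2 + 114 = 112$)
$w{\left(R \right)} = -33$ ($w{\left(R \right)} = \left(R - 33\right) - R = \left(-33 + R\right) - R = -33$)
$\left(Y{\left(64 \right)} + g\right) + w{\left(U \right)} = \left(112 - \frac{24166531}{9266052}\right) - 33 = \frac{1013631293}{9266052} - 33 = \frac{707851577}{9266052}$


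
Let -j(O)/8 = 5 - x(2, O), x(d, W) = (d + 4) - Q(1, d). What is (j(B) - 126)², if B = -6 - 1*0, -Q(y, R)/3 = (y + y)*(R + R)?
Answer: 5476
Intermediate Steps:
Q(y, R) = -12*R*y (Q(y, R) = -3*(y + y)*(R + R) = -3*2*y*2*R = -12*R*y)
x(d, W) = 4 + 13*d (x(d, W) = (d + 4) - (-12)*d = (4 + d) - (-12)*d = (4 + d) + 12*d = 4 + 13*d)
B = -6 (B = -6 + 0 = -6)
j(O) = 200 (j(O) = -8*(5 - (4 + 13*2)) = -8*(5 - (4 + 26)) = -8*(5 - 1*30) = -8*(5 - 30) = -8*(-25) = 200)
(j(B) - 126)² = (200 - 126)² = 74² = 5476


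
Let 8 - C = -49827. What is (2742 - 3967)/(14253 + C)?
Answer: -1225/64088 ≈ -0.019114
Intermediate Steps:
C = 49835 (C = 8 - 1*(-49827) = 8 + 49827 = 49835)
(2742 - 3967)/(14253 + C) = (2742 - 3967)/(14253 + 49835) = -1225/64088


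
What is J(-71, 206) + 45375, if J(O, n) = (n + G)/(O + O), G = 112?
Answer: 3221466/71 ≈ 45373.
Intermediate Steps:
J(O, n) = (112 + n)/(2*O) (J(O, n) = (n + 112)/(O + O) = (112 + n)/((2*O)) = (112 + n)*(1/(2*O)) = (112 + n)/(2*O))
J(-71, 206) + 45375 = (½)*(112 + 206)/(-71) + 45375 = (½)*(-1/71)*318 + 45375 = -159/71 + 45375 = 3221466/71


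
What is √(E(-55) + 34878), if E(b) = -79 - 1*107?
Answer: 14*√177 ≈ 186.26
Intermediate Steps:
E(b) = -186 (E(b) = -79 - 107 = -186)
√(E(-55) + 34878) = √(-186 + 34878) = √34692 = 14*√177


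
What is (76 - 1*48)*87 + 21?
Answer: 2457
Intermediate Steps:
(76 - 1*48)*87 + 21 = (76 - 48)*87 + 21 = 28*87 + 21 = 2436 + 21 = 2457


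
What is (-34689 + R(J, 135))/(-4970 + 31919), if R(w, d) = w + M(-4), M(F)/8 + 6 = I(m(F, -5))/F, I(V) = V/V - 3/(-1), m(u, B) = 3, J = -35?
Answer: -34780/26949 ≈ -1.2906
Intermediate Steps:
I(V) = 4 (I(V) = 1 - 3*(-1) = 1 + 3 = 4)
M(F) = -48 + 32/F (M(F) = -48 + 8*(4/F) = -48 + 32/F)
R(w, d) = -56 + w (R(w, d) = w + (-48 + 32/(-4)) = w + (-48 + 32*(-¼)) = w + (-48 - 8) = w - 56 = -56 + w)
(-34689 + R(J, 135))/(-4970 + 31919) = (-34689 + (-56 - 35))/(-4970 + 31919) = (-34689 - 91)/26949 = -34780*1/26949 = -34780/26949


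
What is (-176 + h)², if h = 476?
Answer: 90000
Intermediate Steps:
(-176 + h)² = (-176 + 476)² = 300² = 90000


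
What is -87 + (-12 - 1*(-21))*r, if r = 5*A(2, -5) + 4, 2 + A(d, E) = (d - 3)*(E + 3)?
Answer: -51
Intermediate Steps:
A(d, E) = -2 + (-3 + d)*(3 + E) (A(d, E) = -2 + (d - 3)*(E + 3) = -2 + (-3 + d)*(3 + E))
r = 4 (r = 5*(-11 - 3*(-5) + 3*2 - 5*2) + 4 = 5*(-11 + 15 + 6 - 10) + 4 = 5*0 + 4 = 0 + 4 = 4)
-87 + (-12 - 1*(-21))*r = -87 + (-12 - 1*(-21))*4 = -87 + (-12 + 21)*4 = -87 + 9*4 = -87 + 36 = -51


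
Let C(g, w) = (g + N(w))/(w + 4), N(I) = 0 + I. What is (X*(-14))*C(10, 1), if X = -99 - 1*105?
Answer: 31416/5 ≈ 6283.2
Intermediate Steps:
N(I) = I
X = -204 (X = -99 - 105 = -204)
C(g, w) = (g + w)/(4 + w) (C(g, w) = (g + w)/(w + 4) = (g + w)/(4 + w))
(X*(-14))*C(10, 1) = (-204*(-14))*((10 + 1)/(4 + 1)) = 2856*(11/5) = 31416/5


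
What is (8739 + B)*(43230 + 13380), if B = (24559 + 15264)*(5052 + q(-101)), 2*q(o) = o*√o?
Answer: 11389622626350 - 113846191515*I*√101 ≈ 1.139e+13 - 1.1441e+12*I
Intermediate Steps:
q(o) = o^(3/2)/2 (q(o) = (o*√o)/2 = o^(3/2)/2)
B = 201185796 - 4022123*I*√101/2 (B = (24559 + 15264)*(5052 + (-101)^(3/2)/2) = 39823*(5052 + (-101*I*√101)/2) = 39823*(5052 - 101*I*√101/2) = 201185796 - 4022123*I*√101/2 ≈ 2.0119e+8 - 2.0211e+7*I)
(8739 + B)*(43230 + 13380) = (8739 + (201185796 - 4022123*I*√101/2))*(43230 + 13380) = (201194535 - 4022123*I*√101/2)*56610 = 11389622626350 - 113846191515*I*√101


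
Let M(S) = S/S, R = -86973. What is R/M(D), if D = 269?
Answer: -86973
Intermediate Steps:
M(S) = 1
R/M(D) = -86973/1 = -86973*1 = -86973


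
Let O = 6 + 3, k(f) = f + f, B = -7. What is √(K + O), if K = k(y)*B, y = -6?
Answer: √93 ≈ 9.6436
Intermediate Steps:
k(f) = 2*f
K = 84 (K = (2*(-6))*(-7) = -12*(-7) = 84)
O = 9
√(K + O) = √(84 + 9) = √93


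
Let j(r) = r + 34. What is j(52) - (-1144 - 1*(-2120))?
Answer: -890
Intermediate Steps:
j(r) = 34 + r
j(52) - (-1144 - 1*(-2120)) = (34 + 52) - (-1144 - 1*(-2120)) = 86 - (-1144 + 2120) = 86 - 1*976 = 86 - 976 = -890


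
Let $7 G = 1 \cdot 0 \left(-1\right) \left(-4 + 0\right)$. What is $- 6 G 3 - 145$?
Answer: $-145$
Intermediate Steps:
$G = 0$ ($G = \frac{1 \cdot 0 \left(-1\right) \left(-4 + 0\right)}{7} = \frac{0 \left(-1\right) \left(-4\right)}{7} = \frac{0 \left(-4\right)}{7} = \frac{1}{7} \cdot 0 = 0$)
$- 6 G 3 - 145 = \left(-6\right) 0 \cdot 3 - 145 = 0 \cdot 3 - 145 = 0 - 145 = -145$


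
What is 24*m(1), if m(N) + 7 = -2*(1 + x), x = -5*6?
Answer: 1224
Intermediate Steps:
x = -30
m(N) = 51 (m(N) = -7 - 2*(1 - 30) = -7 - 2*(-29) = -7 + 58 = 51)
24*m(1) = 24*51 = 1224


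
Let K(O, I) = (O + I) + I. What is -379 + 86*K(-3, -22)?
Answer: -4421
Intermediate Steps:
K(O, I) = O + 2*I (K(O, I) = (I + O) + I = O + 2*I)
-379 + 86*K(-3, -22) = -379 + 86*(-3 + 2*(-22)) = -379 + 86*(-3 - 44) = -379 + 86*(-47) = -379 - 4042 = -4421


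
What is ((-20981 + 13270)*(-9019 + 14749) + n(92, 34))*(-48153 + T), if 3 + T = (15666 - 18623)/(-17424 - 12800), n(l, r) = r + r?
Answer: 32154082746988247/15112 ≈ 2.1277e+12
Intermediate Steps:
n(l, r) = 2*r
T = -87715/30224 (T = -3 + (15666 - 18623)/(-17424 - 12800) = -3 - 2957/(-30224) = -3 - 2957*(-1/30224) = -3 + 2957/30224 = -87715/30224 ≈ -2.9022)
((-20981 + 13270)*(-9019 + 14749) + n(92, 34))*(-48153 + T) = ((-20981 + 13270)*(-9019 + 14749) + 2*34)*(-48153 - 87715/30224) = (-7711*5730 + 68)*(-1455463987/30224) = (-44184030 + 68)*(-1455463987/30224) = -44183962*(-1455463987/30224) = 32154082746988247/15112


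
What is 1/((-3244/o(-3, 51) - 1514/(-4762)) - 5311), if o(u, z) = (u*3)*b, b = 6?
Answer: -64287/337545836 ≈ -0.00019045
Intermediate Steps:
o(u, z) = 18*u (o(u, z) = (u*3)*6 = (3*u)*6 = 18*u)
1/((-3244/o(-3, 51) - 1514/(-4762)) - 5311) = 1/((-3244/(18*(-3)) - 1514/(-4762)) - 5311) = 1/((-3244/(-54) - 1514*(-1/4762)) - 5311) = 1/((-3244*(-1/54) + 757/2381) - 5311) = 1/((1622/27 + 757/2381) - 5311) = 1/(3882421/64287 - 5311) = 1/(-337545836/64287) = -64287/337545836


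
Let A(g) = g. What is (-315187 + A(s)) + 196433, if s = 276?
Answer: -118478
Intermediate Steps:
(-315187 + A(s)) + 196433 = (-315187 + 276) + 196433 = -314911 + 196433 = -118478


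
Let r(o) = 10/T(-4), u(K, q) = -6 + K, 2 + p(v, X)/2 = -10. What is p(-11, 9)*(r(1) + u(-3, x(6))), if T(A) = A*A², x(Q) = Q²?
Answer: 879/4 ≈ 219.75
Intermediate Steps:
p(v, X) = -24 (p(v, X) = -4 + 2*(-10) = -4 - 20 = -24)
T(A) = A³
r(o) = -5/32 (r(o) = 10/((-4)³) = 10/(-64) = 10*(-1/64) = -5/32)
p(-11, 9)*(r(1) + u(-3, x(6))) = -24*(-5/32 + (-6 - 3)) = -24*(-5/32 - 9) = -24*(-293/32) = 879/4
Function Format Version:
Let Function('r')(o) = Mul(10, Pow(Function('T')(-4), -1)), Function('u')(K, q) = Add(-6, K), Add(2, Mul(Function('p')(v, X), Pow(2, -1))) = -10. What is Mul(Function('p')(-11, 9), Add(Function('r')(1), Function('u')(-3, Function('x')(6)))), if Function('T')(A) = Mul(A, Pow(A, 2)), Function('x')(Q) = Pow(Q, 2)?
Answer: Rational(879, 4) ≈ 219.75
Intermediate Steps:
Function('p')(v, X) = -24 (Function('p')(v, X) = Add(-4, Mul(2, -10)) = Add(-4, -20) = -24)
Function('T')(A) = Pow(A, 3)
Function('r')(o) = Rational(-5, 32) (Function('r')(o) = Mul(10, Pow(Pow(-4, 3), -1)) = Mul(10, Pow(-64, -1)) = Mul(10, Rational(-1, 64)) = Rational(-5, 32))
Mul(Function('p')(-11, 9), Add(Function('r')(1), Function('u')(-3, Function('x')(6)))) = Mul(-24, Add(Rational(-5, 32), Add(-6, -3))) = Mul(-24, Add(Rational(-5, 32), -9)) = Mul(-24, Rational(-293, 32)) = Rational(879, 4)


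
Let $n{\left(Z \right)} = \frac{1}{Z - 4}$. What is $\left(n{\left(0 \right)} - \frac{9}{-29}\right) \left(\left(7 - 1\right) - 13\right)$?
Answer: $- \frac{49}{116} \approx -0.42241$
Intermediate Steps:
$n{\left(Z \right)} = \frac{1}{-4 + Z}$
$\left(n{\left(0 \right)} - \frac{9}{-29}\right) \left(\left(7 - 1\right) - 13\right) = \left(\frac{1}{-4 + 0} - \frac{9}{-29}\right) \left(\left(7 - 1\right) - 13\right) = \left(\frac{1}{-4} - - \frac{9}{29}\right) \left(6 - 13\right) = \left(- \frac{1}{4} + \frac{9}{29}\right) \left(-7\right) = \frac{7}{116} \left(-7\right) = - \frac{49}{116}$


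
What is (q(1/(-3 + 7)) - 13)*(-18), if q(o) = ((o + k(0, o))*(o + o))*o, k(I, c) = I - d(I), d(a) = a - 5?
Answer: 3555/16 ≈ 222.19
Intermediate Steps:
d(a) = -5 + a
k(I, c) = 5 (k(I, c) = I - (-5 + I) = I + (5 - I) = 5)
q(o) = 2*o²*(5 + o) (q(o) = ((o + 5)*(o + o))*o = ((5 + o)*(2*o))*o = (2*o*(5 + o))*o = 2*o²*(5 + o))
(q(1/(-3 + 7)) - 13)*(-18) = (2*(1/(-3 + 7))²*(5 + 1/(-3 + 7)) - 13)*(-18) = (2*(1/4)²*(5 + 1/4) - 13)*(-18) = (2*(¼)²*(5 + ¼) - 13)*(-18) = (2*(1/16)*(21/4) - 13)*(-18) = (21/32 - 13)*(-18) = -395/32*(-18) = 3555/16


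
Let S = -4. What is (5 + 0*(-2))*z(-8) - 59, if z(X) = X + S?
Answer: -119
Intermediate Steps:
z(X) = -4 + X (z(X) = X - 4 = -4 + X)
(5 + 0*(-2))*z(-8) - 59 = (5 + 0*(-2))*(-4 - 8) - 59 = (5 + 0)*(-12) - 59 = 5*(-12) - 59 = -60 - 59 = -119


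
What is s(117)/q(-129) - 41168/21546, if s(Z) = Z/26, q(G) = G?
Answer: -1802543/926478 ≈ -1.9456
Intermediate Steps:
s(Z) = Z/26 (s(Z) = Z*(1/26) = Z/26)
s(117)/q(-129) - 41168/21546 = ((1/26)*117)/(-129) - 41168/21546 = (9/2)*(-1/129) - 41168*1/21546 = -3/86 - 20584/10773 = -1802543/926478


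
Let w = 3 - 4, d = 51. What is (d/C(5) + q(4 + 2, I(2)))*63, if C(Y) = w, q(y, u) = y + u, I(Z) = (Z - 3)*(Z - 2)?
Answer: -2835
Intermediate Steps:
I(Z) = (-3 + Z)*(-2 + Z)
w = -1
q(y, u) = u + y
C(Y) = -1
(d/C(5) + q(4 + 2, I(2)))*63 = (51/(-1) + ((6 + 2² - 5*2) + (4 + 2)))*63 = (51*(-1) + ((6 + 4 - 10) + 6))*63 = (-51 + (0 + 6))*63 = (-51 + 6)*63 = -45*63 = -2835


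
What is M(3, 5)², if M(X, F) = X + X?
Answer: 36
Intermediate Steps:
M(X, F) = 2*X
M(3, 5)² = (2*3)² = 6² = 36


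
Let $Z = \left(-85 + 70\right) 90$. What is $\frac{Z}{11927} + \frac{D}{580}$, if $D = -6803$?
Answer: $- \frac{81922381}{6917660} \approx -11.842$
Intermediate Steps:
$Z = -1350$ ($Z = \left(-15\right) 90 = -1350$)
$\frac{Z}{11927} + \frac{D}{580} = - \frac{1350}{11927} - \frac{6803}{580} = - \frac{81922381}{6917660}$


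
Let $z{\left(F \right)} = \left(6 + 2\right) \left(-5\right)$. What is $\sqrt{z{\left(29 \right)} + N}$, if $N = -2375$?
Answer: $i \sqrt{2415} \approx 49.143 i$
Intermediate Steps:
$z{\left(F \right)} = -40$ ($z{\left(F \right)} = 8 \left(-5\right) = -40$)
$\sqrt{z{\left(29 \right)} + N} = \sqrt{-40 - 2375} = \sqrt{-2415} = i \sqrt{2415}$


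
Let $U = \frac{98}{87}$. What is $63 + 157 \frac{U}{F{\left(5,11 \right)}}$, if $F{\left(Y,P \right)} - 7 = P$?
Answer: $\frac{57022}{783} \approx 72.825$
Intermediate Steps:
$F{\left(Y,P \right)} = 7 + P$
$U = \frac{98}{87}$ ($U = 98 \cdot \frac{1}{87} = \frac{98}{87} \approx 1.1264$)
$63 + 157 \frac{U}{F{\left(5,11 \right)}} = 63 + 157 \frac{98}{87 \left(7 + 11\right)} = 63 + 157 \frac{98}{87 \cdot 18} = 63 + 157 \cdot \frac{98}{87} \cdot \frac{1}{18} = 63 + 157 \cdot \frac{49}{783} = 63 + \frac{7693}{783} = \frac{57022}{783}$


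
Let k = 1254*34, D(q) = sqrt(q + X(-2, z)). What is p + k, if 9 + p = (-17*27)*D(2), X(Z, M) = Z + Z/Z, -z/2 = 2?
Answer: 42168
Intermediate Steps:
z = -4 (z = -2*2 = -4)
X(Z, M) = 1 + Z (X(Z, M) = Z + 1 = 1 + Z)
D(q) = sqrt(-1 + q) (D(q) = sqrt(q + (1 - 2)) = sqrt(q - 1) = sqrt(-1 + q))
k = 42636
p = -468 (p = -9 + (-17*27)*sqrt(-1 + 2) = -9 - 459*sqrt(1) = -9 - 459*1 = -9 - 459 = -468)
p + k = -468 + 42636 = 42168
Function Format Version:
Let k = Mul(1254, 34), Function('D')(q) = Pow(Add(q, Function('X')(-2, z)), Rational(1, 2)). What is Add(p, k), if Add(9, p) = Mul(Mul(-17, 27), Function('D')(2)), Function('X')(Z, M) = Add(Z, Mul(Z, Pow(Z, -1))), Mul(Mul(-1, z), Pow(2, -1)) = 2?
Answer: 42168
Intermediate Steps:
z = -4 (z = Mul(-2, 2) = -4)
Function('X')(Z, M) = Add(1, Z) (Function('X')(Z, M) = Add(Z, 1) = Add(1, Z))
Function('D')(q) = Pow(Add(-1, q), Rational(1, 2)) (Function('D')(q) = Pow(Add(q, Add(1, -2)), Rational(1, 2)) = Pow(Add(q, -1), Rational(1, 2)) = Pow(Add(-1, q), Rational(1, 2)))
k = 42636
p = -468 (p = Add(-9, Mul(Mul(-17, 27), Pow(Add(-1, 2), Rational(1, 2)))) = Add(-9, Mul(-459, Pow(1, Rational(1, 2)))) = Add(-9, Mul(-459, 1)) = Add(-9, -459) = -468)
Add(p, k) = Add(-468, 42636) = 42168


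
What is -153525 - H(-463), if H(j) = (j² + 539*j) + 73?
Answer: -118410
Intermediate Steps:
H(j) = 73 + j² + 539*j
-153525 - H(-463) = -153525 - (73 + (-463)² + 539*(-463)) = -153525 - (73 + 214369 - 249557) = -153525 - 1*(-35115) = -153525 + 35115 = -118410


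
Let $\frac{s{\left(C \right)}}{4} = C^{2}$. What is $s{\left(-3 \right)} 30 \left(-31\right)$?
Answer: $-33480$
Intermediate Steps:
$s{\left(C \right)} = 4 C^{2}$
$s{\left(-3 \right)} 30 \left(-31\right) = 4 \left(-3\right)^{2} \cdot 30 \left(-31\right) = 4 \cdot 9 \cdot 30 \left(-31\right) = 36 \cdot 30 \left(-31\right) = 1080 \left(-31\right) = -33480$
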